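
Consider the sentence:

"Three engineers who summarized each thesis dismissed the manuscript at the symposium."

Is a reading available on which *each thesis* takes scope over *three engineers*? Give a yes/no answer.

*each thesis* is embedded in the relative clause *who summarized each thesis*.
QR out of a relative clause is ruled out by the relative-clause island constraint.
*each thesis* > *three engineers* would require crossing that boundary, which is illicit.

No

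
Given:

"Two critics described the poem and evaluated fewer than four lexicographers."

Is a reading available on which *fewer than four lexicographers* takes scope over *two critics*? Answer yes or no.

*fewer than four lexicographers* occurs within one conjunct of the coordinate structure (*evaluated fewer than four lexicographers*).
Coordinate structures are islands for non-across-the-board movement, QR included.
Hence only narrow scope for *fewer than four lexicographers* (under *two critics*) survives.

No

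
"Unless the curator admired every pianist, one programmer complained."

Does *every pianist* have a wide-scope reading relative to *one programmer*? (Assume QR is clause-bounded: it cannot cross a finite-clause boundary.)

No

*every pianist* sits inside the adjunct clause *unless the curator admired every pianist*.
Adverbial clauses are not L-marked, so they are barriers for QR — the quantifier cannot escape the adjunct.
*every pianist* > *one programmer* would require crossing that boundary, which is illicit.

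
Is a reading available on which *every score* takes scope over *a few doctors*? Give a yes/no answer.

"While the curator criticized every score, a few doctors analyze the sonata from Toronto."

No

*every score* is embedded in the adjunct clause *while the curator criticized every score*.
Adverbial clauses are not L-marked, so they are barriers for QR — the quantifier cannot escape the adjunct.
*every score* > *a few doctors* would require crossing that boundary, which is illicit.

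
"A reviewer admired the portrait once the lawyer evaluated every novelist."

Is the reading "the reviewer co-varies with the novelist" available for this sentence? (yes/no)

The described interpretation is the *every novelist* > *a reviewer* scoping.
*every novelist* is embedded in the adjunct clause *once the lawyer evaluated every novelist*.
Since the clause is an adjunct (not a complement), the Adjunct Condition blocks QR across its edge.
There is no licit LF on which *every novelist* c-commands *a reviewer*.
(Only the surface reading survives: one fixed reviewer with respect to all the relevant novelists.)

No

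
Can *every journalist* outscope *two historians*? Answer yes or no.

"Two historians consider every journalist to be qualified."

Yes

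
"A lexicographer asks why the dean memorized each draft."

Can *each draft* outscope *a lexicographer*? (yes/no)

No

*each draft* sits inside the embedded question *why the dean memorized each draft*.
QR across an interrogative CP boundary is ruled out as a wh-island violation.
There is no licit LF on which *each draft* c-commands *a lexicographer*.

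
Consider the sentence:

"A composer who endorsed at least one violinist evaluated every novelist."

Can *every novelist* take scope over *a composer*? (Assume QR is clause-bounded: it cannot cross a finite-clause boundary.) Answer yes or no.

The RC *who endorsed at least one violinist* is an island, but *every novelist* is not inside it — it is the matrix object, a clausemate of *a composer*.
Since no island is crossed, the inverse ordering is licensed alongside surface scope.

Yes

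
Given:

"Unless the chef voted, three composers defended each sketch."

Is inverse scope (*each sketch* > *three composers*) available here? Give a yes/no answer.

Yes

*each sketch* is a matrix argument; the adjunct is an island but the target quantifier is outside it.
Nothing blocks QR of the lower DP to a position above the higher one, so inverse scope is available.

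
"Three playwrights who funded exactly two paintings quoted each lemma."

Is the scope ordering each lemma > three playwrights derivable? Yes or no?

The RC *who funded exactly two paintings* is an island, but *each lemma* is not inside it — it is the matrix object, a clausemate of *three playwrights*.
Ordinary QR to a clause-peripheral position gives the wide-scope LF for the lower DP.

Yes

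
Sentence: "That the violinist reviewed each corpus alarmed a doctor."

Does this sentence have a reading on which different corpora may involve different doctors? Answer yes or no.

That reading corresponds to *each corpus* > *a doctor*.
*each corpus* is embedded in the sentential subject *that the violinist reviewed each corpus*.
Subjects — clausal subjects included — are islands for extraction, and QR is no exception.
*each corpus* is confined to the island and cannot take scope over *a doctor*.

No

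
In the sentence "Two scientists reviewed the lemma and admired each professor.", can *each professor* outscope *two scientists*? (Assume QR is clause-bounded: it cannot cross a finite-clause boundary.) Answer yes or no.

The DP *each professor* is contained in one conjunct of the coordinate structure (*admired each professor*).
QR out of a conjunct would have to apply non-ATB, which the CSC forbids.
There is no licit LF on which *each professor* c-commands *two scientists*.

No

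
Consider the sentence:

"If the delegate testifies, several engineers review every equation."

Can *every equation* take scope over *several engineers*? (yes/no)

Yes

Although there is an adjunct clause, *every equation* is in the main clause, not inside the adjunct.
Since no island is crossed, the inverse ordering is licensed alongside surface scope.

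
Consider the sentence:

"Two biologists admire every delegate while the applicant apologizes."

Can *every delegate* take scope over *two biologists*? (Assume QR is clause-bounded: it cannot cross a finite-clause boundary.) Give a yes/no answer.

The adjunct clause does not contain *every delegate*, which is the matrix object.
Ordinary QR to a clause-peripheral position gives the wide-scope LF for the lower DP.

Yes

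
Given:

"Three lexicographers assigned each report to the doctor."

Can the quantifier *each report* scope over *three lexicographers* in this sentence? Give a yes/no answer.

Both DPs are arguments of the same predicate; there is no clause or island boundary between them.
Nothing blocks QR of the lower DP to a position above the higher one, so inverse scope is available.
So *each report* > *three lexicographers* is among the available readings.

Yes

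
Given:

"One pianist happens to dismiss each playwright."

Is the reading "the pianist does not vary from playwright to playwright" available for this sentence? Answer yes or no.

Yes

The paraphrase describes the scope ordering *one pianist* > *each playwright*.
That is the surface-scope ordering, which is always one of the available readings — island constraints only ever restrict inverse scope.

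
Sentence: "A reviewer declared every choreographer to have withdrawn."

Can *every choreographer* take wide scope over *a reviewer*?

ECM infinitives lack a CP barrier, so *every choreographer* can QR over the matrix subject *a reviewer*.
QR within a single clause is free, so the lower quantifier may take scope over the higher one.
Both orderings are possible: *a reviewer* > *every choreographer* and *every choreographer* > *a reviewer*.

Yes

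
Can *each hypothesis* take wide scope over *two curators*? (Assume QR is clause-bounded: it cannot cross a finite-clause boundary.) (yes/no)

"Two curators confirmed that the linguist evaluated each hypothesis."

No

The DP *each hypothesis* is contained in the finite complement clause *that the linguist evaluated each hypothesis*.
QR is clause-bounded, so the finite complement is a scope island for the embedded quantifier.
So the wide-scope reading for *each hypothesis* is blocked.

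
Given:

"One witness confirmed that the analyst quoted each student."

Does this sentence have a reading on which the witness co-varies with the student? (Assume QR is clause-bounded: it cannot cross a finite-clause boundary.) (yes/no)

No

The paraphrase describes the scope ordering *each student* > *one witness*.
The DP *each student* is contained in the finite complement clause *that the analyst quoted each student*.
Finite CP is the ceiling for QR here, by assumption.
*each student* > *one witness* would require crossing that boundary, which is illicit.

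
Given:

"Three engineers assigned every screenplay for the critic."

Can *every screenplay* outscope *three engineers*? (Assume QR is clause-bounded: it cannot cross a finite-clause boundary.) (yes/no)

Yes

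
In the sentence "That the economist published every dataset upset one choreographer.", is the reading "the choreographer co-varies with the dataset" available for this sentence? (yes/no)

This is the *every dataset* > *one choreographer* reading.
The target quantifier *every dataset* is part of the sentential subject *that the economist published every dataset*.
Subjects — clausal subjects included — are islands for extraction, and QR is no exception.
*every dataset* > *one choreographer* would require crossing that boundary, which is illicit.

No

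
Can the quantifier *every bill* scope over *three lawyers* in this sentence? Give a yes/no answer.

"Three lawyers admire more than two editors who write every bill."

Structurally, *every bill* is inside the relative clause *who write every bill* modifying *more than two editors*.
Relative clauses are scope islands: a quantifier cannot QR out of a relative clause to take scope in the matrix clause.
The inverse ordering *every bill* > *three lawyers* is therefore underivable.

No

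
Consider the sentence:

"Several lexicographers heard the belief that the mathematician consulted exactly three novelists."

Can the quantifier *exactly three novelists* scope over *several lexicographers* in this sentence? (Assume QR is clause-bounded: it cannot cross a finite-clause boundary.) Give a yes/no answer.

No

The target quantifier *exactly three novelists* is part of the complex NP *the belief that the mathematician consulted exactly three novelists*.
Since the clause is the complement of a nominal head, the CNPC blocks scope extraction.
Hence only narrow scope for *exactly three novelists* (under *several lexicographers*) survives.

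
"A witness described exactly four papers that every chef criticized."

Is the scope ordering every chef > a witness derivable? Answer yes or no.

No

Structurally, *every chef* is inside the relative clause *that every chef criticized* modifying *exactly four papers*.
Relative clauses are scope islands: a quantifier cannot QR out of a relative clause to take scope in the matrix clause.
*every chef* > *a witness* would require crossing that boundary, which is illicit.
(Only the surface reading survives: one fixed witness with respect to all the relevant chefs.)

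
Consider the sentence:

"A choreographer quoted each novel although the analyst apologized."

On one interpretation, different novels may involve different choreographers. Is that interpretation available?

Yes

The paraphrase describes the scope ordering *each novel* > *a choreographer*.
Although there is an adjunct clause, *each novel* is in the main clause, not inside the adjunct.
QR within a single clause is free, so the lower quantifier may take scope over the higher one.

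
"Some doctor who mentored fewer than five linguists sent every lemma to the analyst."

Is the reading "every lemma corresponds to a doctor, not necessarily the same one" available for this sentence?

Yes

This is the *every lemma* > *some doctor* reading.
The relative clause *who mentored fewer than five linguists* modifies *some doctor*, but *every lemma* is not inside that relative clause — it is an argument of the matrix verb.
Clause-internal QR can adjoin the lower DP above the subject, yielding the inverse reading.
The sentence is scopally ambiguous between *some doctor* > *every lemma* and *every lemma* > *some doctor*.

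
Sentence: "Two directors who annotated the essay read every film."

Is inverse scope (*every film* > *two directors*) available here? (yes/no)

Yes

*every film* is a matrix argument; only *two directors* is modified by the relative clause *who annotated the essay*, so the RC island is irrelevant to the target quantifier.
No island intervenes, so both surface and inverse scope are derivable.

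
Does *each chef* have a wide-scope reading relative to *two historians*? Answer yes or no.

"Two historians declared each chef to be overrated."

Yes

This is an ECM construction: *each chef* is the infinitival subject, Case-marked by the matrix verb, and the infinitive is transparent for QR.
Ordinary QR to a clause-peripheral position gives the wide-scope LF for the lower DP.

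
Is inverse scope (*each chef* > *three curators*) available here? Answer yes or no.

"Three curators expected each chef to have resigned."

Yes

This is an ECM construction: *each chef* is the infinitival subject, Case-marked by the matrix verb, and the infinitive is transparent for QR.
Clause-internal QR can adjoin the lower DP above the subject, yielding the inverse reading.
Both orderings are possible: *three curators* > *each chef* and *each chef* > *three curators*.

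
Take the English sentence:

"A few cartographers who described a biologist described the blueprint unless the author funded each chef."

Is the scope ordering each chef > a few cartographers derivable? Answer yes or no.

No

*each chef* is embedded in the adjunct clause *unless the author funded each chef*.
The adjunct-island constraint bars QR out of an adverbial clause.
*each chef* > *a few cartographers* would require crossing that boundary, which is illicit.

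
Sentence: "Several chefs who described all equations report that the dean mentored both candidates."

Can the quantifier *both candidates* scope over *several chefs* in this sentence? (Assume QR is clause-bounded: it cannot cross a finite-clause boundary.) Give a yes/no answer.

The target quantifier *both candidates* is part of the finite complement clause *that the dean mentored both candidates*.
Given the clause-boundedness assumption, QR cannot cross the finite CP into the matrix.
The inverse ordering *both candidates* > *several chefs* is therefore underivable.

No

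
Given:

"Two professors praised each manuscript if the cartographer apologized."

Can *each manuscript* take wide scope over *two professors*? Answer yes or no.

The adjunct clause does not contain *each manuscript*, which is the matrix object.
Since no island is crossed, the inverse ordering is licensed alongside surface scope.
So *each manuscript* > *two professors* is among the available readings.

Yes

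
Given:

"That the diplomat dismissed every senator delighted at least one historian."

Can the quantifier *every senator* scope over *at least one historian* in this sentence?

No

The target quantifier *every senator* is part of the sentential subject *that the diplomat dismissed every senator*.
The Sentential Subject Constraint rules out raising the quantifier out of the that-clause subject.
*every senator* > *at least one historian* would require crossing that boundary, which is illicit.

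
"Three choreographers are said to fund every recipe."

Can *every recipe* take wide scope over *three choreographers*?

Yes

*every recipe* is inside a raising infinitive, which is transparent to QR (no CP barrier), so it behaves as a matrix argument.
Since no island is crossed, the inverse ordering is licensed alongside surface scope.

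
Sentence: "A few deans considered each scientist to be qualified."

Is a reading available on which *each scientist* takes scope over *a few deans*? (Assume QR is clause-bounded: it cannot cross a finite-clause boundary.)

Yes

ECM infinitives lack a CP barrier, so *each scientist* can QR over the matrix subject *a few deans*.
Ordinary QR to a clause-peripheral position gives the wide-scope LF for the lower DP.
Both orderings are possible: *a few deans* > *each scientist* and *each scientist* > *a few deans*.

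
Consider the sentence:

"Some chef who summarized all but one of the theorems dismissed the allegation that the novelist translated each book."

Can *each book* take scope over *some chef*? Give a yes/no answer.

*each book* sits inside the complex NP *the allegation that the novelist translated each book*.
The complex NP is opaque for QR — the quantifier is frozen inside the noun's complement.
*each book* > *some chef* would require crossing that boundary, which is illicit.
(Only the surface reading survives: one fixed chef with respect to all the relevant books.)

No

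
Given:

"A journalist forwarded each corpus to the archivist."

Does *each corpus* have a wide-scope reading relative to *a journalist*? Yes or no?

*each corpus* and *a journalist* are in the same minimal clause.
Ordinary QR to a clause-peripheral position gives the wide-scope LF for the lower DP.

Yes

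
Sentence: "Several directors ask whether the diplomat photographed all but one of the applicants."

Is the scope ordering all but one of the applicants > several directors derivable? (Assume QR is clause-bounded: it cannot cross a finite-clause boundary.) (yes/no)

The target quantifier *all but one of the applicants* is part of the embedded question *whether the diplomat photographed all but one of the applicants*.
An indirect question is a wh-island; the filled [Spec,CP] blocks QR across the CP edge.
So the wide-scope reading for *all but one of the applicants* is blocked.

No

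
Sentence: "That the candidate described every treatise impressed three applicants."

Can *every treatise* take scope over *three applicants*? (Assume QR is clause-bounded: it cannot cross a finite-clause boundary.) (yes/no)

*every treatise* occurs within the sentential subject *that the candidate described every treatise*.
Subjects — clausal subjects included — are islands for extraction, and QR is no exception.
So *every treatise* cannot raise to a position above *three applicants*.

No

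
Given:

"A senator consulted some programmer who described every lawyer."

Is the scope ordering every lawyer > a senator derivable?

No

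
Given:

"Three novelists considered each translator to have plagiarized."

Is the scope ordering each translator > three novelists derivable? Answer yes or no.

Yes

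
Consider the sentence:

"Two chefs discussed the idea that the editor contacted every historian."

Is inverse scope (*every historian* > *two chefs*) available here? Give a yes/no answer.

No

*every historian* sits inside the complex NP *the idea that the editor contacted every historian*.
Since the clause is the complement of a nominal head, the CNPC blocks scope extraction.
Hence only narrow scope for *every historian* (under *two chefs*) survives.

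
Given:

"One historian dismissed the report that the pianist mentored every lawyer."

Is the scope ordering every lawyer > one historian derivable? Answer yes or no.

Structurally, *every lawyer* is inside the complex NP *the report that the pianist mentored every lawyer*.
Since the clause is the complement of a nominal head, the CNPC blocks scope extraction.
So *every lawyer* cannot raise to a position above *one historian*.

No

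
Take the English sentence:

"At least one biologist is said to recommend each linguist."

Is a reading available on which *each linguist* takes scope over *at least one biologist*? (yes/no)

The matrix predicate is a raising verb, whose infinitival complement is not a scope island — *each linguist* can QR into the matrix clause.
Since no island is crossed, the inverse ordering is licensed alongside surface scope.

Yes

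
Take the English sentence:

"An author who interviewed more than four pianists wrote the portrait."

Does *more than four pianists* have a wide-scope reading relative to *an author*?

Structurally, *more than four pianists* is inside the relative clause *who interviewed more than four pianists*.
Relative clauses are scope islands: a quantifier cannot QR out of a relative clause to take scope in the matrix clause.
There is no licit LF on which *more than four pianists* c-commands *an author*.

No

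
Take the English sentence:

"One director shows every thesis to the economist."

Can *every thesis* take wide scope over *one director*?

*every thesis* is the matrix object and *one director* the matrix subject; the two are clausemates.
Clause-internal QR can adjoin the lower DP above the subject, yielding the inverse reading.
So *every thesis* > *one director* is among the available readings.

Yes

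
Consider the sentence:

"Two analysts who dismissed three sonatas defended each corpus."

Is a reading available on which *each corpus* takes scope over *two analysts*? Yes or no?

The relative clause *who dismissed three sonatas* modifies *two analysts*, but *each corpus* is not inside that relative clause — it is an argument of the matrix verb.
Clause-internal QR can adjoin the lower DP above the subject, yielding the inverse reading.

Yes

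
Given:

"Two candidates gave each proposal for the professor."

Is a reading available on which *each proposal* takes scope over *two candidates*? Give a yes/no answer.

Yes

*two candidates* and *each proposal* are co-arguments of the matrix verb, with nothing but a clause-internal boundary between them.
With no island boundary between them, the object can take inverse scope over the subject via ordinary QR within the clause.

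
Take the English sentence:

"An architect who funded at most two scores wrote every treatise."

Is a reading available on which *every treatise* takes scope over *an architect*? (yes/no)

The relative clause *who funded at most two scores* modifies *an architect*, but *every treatise* is not inside that relative clause — it is an argument of the matrix verb.
Nothing blocks QR of the lower DP to a position above the higher one, so inverse scope is available.

Yes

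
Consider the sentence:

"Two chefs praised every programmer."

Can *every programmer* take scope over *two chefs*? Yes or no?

*two chefs* and *every programmer* are co-arguments of the matrix verb, with nothing but a clause-internal boundary between them.
With no island boundary between them, the object can take inverse scope over the subject via ordinary QR within the clause.

Yes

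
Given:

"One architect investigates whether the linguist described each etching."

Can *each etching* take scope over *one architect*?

*each etching* is embedded in the embedded question *whether the linguist described each etching*.
QR across an interrogative CP boundary is ruled out as a wh-island violation.
Hence only narrow scope for *each etching* (under *one architect*) survives.

No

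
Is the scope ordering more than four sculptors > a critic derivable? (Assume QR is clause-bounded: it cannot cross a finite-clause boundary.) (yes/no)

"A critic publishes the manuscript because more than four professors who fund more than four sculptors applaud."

No

*more than four sculptors* is embedded in the relative clause *who fund more than four sculptors*, which is itself inside the adjunct *because more than four professors who fund more than four sculptors applaud*.
Both the relative clause and the enclosing adjunct are scope islands; QR cannot cross either.
The inverse ordering *more than four sculptors* > *a critic* is therefore underivable.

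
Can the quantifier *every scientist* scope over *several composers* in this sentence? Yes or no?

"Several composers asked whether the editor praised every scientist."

No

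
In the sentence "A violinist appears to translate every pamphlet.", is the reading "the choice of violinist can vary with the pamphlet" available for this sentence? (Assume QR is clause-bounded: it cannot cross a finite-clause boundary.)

This is the *every pamphlet* > *a violinist* reading.
The matrix predicate is a raising verb, whose infinitival complement is not a scope island — *every pamphlet* can QR into the matrix clause.
No island intervenes, so both surface and inverse scope are derivable.

Yes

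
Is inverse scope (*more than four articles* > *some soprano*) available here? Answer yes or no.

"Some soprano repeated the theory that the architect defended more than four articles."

The DP *more than four articles* is contained in the complex NP *the theory that the architect defended more than four articles*.
Since the clause is the complement of a nominal head, the CNPC blocks scope extraction.
*more than four articles* is confined to the island and cannot take scope over *some soprano*.
(Only the surface reading survives: one fixed soprano with respect to all the relevant articles.)

No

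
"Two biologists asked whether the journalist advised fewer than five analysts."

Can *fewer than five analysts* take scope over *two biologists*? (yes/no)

The target quantifier *fewer than five analysts* is part of the embedded question *whether the journalist advised fewer than five analysts*.
Embedded wh-clauses are opaque for QR, so the quantifier stays inside the question.
Hence only narrow scope for *fewer than five analysts* (under *two biologists*) survives.

No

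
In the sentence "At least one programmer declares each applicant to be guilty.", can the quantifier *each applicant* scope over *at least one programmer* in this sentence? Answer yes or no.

Yes

ECM infinitives lack a CP barrier, so *each applicant* can QR over the matrix subject *at least one programmer*.
Since no island is crossed, the inverse ordering is licensed alongside surface scope.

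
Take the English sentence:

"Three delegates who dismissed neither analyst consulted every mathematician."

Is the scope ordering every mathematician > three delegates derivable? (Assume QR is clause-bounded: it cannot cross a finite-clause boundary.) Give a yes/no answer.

Yes

The RC *who dismissed neither analyst* is an island, but *every mathematician* is not inside it — it is the matrix object, a clausemate of *three delegates*.
Since no island is crossed, the inverse ordering is licensed alongside surface scope.
Both orderings are possible: *three delegates* > *every mathematician* and *every mathematician* > *three delegates*.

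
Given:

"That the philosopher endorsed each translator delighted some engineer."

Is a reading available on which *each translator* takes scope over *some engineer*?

*each translator* is embedded in the sentential subject *that the philosopher endorsed each translator*.
The subject-island constraint blocks QR out of a clausal subject.
So the wide-scope reading for *each translator* is blocked.

No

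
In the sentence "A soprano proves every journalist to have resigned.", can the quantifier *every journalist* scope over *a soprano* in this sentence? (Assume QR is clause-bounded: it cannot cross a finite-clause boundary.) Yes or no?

*every journalist* is an ECM subject; ECM complements are not islands, and the embedded quantifier may take matrix scope.
No island intervenes, so both surface and inverse scope are derivable.
So *every journalist* > *a soprano* is among the available readings.

Yes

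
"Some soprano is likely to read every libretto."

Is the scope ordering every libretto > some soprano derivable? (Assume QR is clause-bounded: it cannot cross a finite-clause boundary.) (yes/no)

*every libretto* is inside a raising infinitive, which is transparent to QR (no CP barrier), so it behaves as a matrix argument.
No island intervenes, so both surface and inverse scope are derivable.
Both orderings are possible: *some soprano* > *every libretto* and *every libretto* > *some soprano*.

Yes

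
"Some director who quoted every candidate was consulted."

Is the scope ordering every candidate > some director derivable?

*every candidate* sits inside the relative clause *who quoted every candidate*.
Relative clauses block scope extraction: QR cannot target a position outside the modified NP.
Hence only narrow scope for *every candidate* (under *some director*) survives.

No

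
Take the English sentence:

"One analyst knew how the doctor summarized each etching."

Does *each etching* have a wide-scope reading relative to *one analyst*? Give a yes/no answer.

The DP *each etching* is contained in the embedded question *how the doctor summarized each etching*.
Embedded questions are wh-islands: a quantifier inside an indirect question cannot QR into the matrix clause.
So *each etching* cannot raise to a position above *one analyst*.

No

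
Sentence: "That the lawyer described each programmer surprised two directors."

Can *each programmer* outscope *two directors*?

*each programmer* sits inside the sentential subject *that the lawyer described each programmer*.
The Sentential Subject Constraint rules out raising the quantifier out of the that-clause subject.
*each programmer* > *two directors* would require crossing that boundary, which is illicit.

No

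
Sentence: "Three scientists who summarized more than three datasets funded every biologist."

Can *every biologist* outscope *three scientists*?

*every biologist* is a matrix argument; only *three scientists* is modified by the relative clause *who summarized more than three datasets*, so the RC island is irrelevant to the target quantifier.
With no island boundary between them, the object can take inverse scope over the subject via ordinary QR within the clause.

Yes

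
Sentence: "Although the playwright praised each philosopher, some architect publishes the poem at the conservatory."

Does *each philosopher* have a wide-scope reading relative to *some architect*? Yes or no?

*each philosopher* sits inside the adjunct clause *although the playwright praised each philosopher*.
Since the clause is an adjunct (not a complement), the Adjunct Condition blocks QR across its edge.
*each philosopher* > *some architect* would require crossing that boundary, which is illicit.

No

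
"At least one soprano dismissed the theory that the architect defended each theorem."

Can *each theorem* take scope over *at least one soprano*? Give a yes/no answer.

Structurally, *each theorem* is inside the complex NP *the theory that the architect defended each theorem*.
Since the clause is the complement of a nominal head, the CNPC blocks scope extraction.
So *each theorem* cannot raise high enough to outscope *at least one soprano*; only the surface ordering *at least one soprano* > *each theorem* is available.

No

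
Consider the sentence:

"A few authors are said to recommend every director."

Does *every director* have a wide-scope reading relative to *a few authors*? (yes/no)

Yes

*every director* is inside a raising infinitive, which is transparent to QR (no CP barrier), so it behaves as a matrix argument.
With no island boundary between them, the object can take inverse scope over the subject via ordinary QR within the clause.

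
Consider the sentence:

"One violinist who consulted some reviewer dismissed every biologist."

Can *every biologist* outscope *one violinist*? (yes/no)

Yes

The relative clause *who consulted some reviewer* modifies *one violinist*, but *every biologist* is not inside that relative clause — it is an argument of the matrix verb.
With no island boundary between them, the object can take inverse scope over the subject via ordinary QR within the clause.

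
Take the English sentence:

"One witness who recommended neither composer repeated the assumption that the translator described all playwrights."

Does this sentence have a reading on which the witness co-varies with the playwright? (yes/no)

No

That reading corresponds to *all playwrights* > *one witness*.
The DP *all playwrights* is contained in the complex NP *the assumption that the translator described all playwrights*.
Since the clause is the complement of a nominal head, the CNPC blocks scope extraction.
So the wide-scope reading for *all playwrights* is blocked.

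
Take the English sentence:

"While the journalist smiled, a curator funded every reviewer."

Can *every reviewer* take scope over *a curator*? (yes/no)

The adjunct island is irrelevant here — *every reviewer* and *a curator* are both in the matrix clause.
Clause-internal QR can adjoin the lower DP above the subject, yielding the inverse reading.

Yes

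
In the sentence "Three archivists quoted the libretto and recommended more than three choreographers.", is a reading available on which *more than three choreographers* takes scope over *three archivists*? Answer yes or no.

No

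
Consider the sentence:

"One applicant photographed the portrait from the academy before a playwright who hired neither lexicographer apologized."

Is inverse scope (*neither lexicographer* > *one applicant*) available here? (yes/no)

No

The target quantifier *neither lexicographer* is part of the relative clause *who hired neither lexicographer*, which is itself inside the adjunct *before a playwright who hired neither lexicographer apologized*.
Nested islands: the RC island is itself inside an adjunct island, so wide scope is doubly excluded.
The inverse ordering *neither lexicographer* > *one applicant* is therefore underivable.
(Only the surface reading survives: one fixed applicant with respect to all the relevant lexicographers.)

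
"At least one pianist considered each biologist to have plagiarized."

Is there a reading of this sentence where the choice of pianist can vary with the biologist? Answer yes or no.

That reading corresponds to *each biologist* > *at least one pianist*.
The ECM infinitive is scope-transparent — *each biologist* is free to raise above *at least one pianist*.
Ordinary QR to a clause-peripheral position gives the wide-scope LF for the lower DP.
Both orderings are possible: *at least one pianist* > *each biologist* and *each biologist* > *at least one pianist*.

Yes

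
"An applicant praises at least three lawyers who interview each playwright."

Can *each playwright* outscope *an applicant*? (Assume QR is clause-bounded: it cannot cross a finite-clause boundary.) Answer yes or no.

The target quantifier *each playwright* is part of the relative clause *who interview each playwright* modifying *at least three lawyers*.
A relative clause is a scope island — quantifier raising cannot cross its boundary.
*each playwright* > *an applicant* would require crossing that boundary, which is illicit.

No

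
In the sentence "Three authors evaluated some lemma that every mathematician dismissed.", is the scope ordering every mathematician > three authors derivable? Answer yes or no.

No

The DP *every mathematician* is contained in the relative clause *that every mathematician dismissed* modifying *some lemma*.
Quantifiers inside a relative clause are trapped there; the RC boundary blocks QR.
There is no licit LF on which *every mathematician* c-commands *three authors*.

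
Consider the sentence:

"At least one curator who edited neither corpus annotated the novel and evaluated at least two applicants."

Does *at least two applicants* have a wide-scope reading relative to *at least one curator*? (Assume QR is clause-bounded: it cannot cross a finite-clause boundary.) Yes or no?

No

Structurally, *at least two applicants* is inside one conjunct of the coordinate structure (*evaluated at least two applicants*).
QR out of a conjunct would have to apply non-ATB, which the CSC forbids.
The inverse ordering *at least two applicants* > *at least one curator* is therefore underivable.
(Only the surface reading survives: one fixed curator with respect to all the relevant applicants.)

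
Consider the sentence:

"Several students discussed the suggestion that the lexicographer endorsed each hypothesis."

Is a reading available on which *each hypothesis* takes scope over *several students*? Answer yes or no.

No

*each hypothesis* sits inside the complex NP *the suggestion that the lexicographer endorsed each hypothesis*.
A that-clause complement to a noun is an island; QR cannot cross the NP boundary.
There is no licit LF on which *each hypothesis* c-commands *several students*.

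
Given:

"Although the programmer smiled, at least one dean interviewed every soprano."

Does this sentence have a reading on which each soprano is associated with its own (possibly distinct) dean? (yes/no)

The described interpretation is the *every soprano* > *at least one dean* scoping.
*every soprano* is a matrix argument; the adjunct is an island but the target quantifier is outside it.
Nothing blocks QR of the lower DP to a position above the higher one, so inverse scope is available.

Yes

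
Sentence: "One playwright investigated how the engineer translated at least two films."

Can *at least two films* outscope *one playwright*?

No

The DP *at least two films* is contained in the embedded question *how the engineer translated at least two films*.
Embedded wh-clauses are opaque for QR, so the quantifier stays inside the question.
Hence only narrow scope for *at least two films* (under *one playwright*) survives.
(Only the surface reading survives: one fixed playwright with respect to all the relevant films.)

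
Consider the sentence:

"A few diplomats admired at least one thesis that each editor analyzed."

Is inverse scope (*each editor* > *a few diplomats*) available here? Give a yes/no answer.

No

The target quantifier *each editor* is part of the relative clause *that each editor analyzed* modifying *at least one thesis*.
A relative clause is a scope island — quantifier raising cannot cross its boundary.
*each editor* > *a few diplomats* would require crossing that boundary, which is illicit.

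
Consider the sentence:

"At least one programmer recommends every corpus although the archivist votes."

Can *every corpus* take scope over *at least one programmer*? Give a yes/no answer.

Neither queried DP is inside the adjunct, so the adjunct-island constraint does not apply.
With no island boundary between them, the object can take inverse scope over the subject via ordinary QR within the clause.

Yes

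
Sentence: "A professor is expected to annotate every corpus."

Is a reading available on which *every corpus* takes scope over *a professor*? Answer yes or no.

The matrix predicate is a raising verb, whose infinitival complement is not a scope island — *every corpus* can QR into the matrix clause.
No island intervenes, so both surface and inverse scope are derivable.
Both orderings are possible: *a professor* > *every corpus* and *every corpus* > *a professor*.

Yes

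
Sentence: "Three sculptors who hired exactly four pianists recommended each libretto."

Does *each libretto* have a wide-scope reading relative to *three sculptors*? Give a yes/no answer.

Yes

*each libretto* is a matrix argument; only *three sculptors* is modified by the relative clause *who hired exactly four pianists*, so the RC island is irrelevant to the target quantifier.
Ordinary QR to a clause-peripheral position gives the wide-scope LF for the lower DP.
The sentence is scopally ambiguous between *three sculptors* > *each libretto* and *each libretto* > *three sculptors*.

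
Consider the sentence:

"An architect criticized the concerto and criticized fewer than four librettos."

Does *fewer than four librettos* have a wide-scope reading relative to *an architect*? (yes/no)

*fewer than four librettos* sits inside one conjunct of the coordinate structure (*criticized fewer than four librettos*).
The Coordinate Structure Constraint blocks movement (including QR) out of a single conjunct.
There is no licit LF on which *fewer than four librettos* c-commands *an architect*.

No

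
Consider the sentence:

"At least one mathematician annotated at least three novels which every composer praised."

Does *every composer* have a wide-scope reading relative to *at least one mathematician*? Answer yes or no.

*every composer* is embedded in the relative clause *which every composer praised* modifying *at least three novels*.
A relative clause is a scope island — quantifier raising cannot cross its boundary.
So *every composer* cannot raise to a position above *at least one mathematician*.

No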